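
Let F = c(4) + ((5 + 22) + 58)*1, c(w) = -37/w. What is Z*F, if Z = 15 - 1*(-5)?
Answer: 1515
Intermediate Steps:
F = 303/4 (F = -37/4 + ((5 + 22) + 58)*1 = -37*¼ + (27 + 58)*1 = -37/4 + 85*1 = -37/4 + 85 = 303/4 ≈ 75.750)
Z = 20 (Z = 15 + 5 = 20)
Z*F = 20*(303/4) = 1515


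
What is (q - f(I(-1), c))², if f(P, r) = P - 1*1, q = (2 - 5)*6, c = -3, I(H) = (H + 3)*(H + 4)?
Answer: 529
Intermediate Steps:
I(H) = (3 + H)*(4 + H)
q = -18 (q = -3*6 = -18)
f(P, r) = -1 + P (f(P, r) = P - 1 = -1 + P)
(q - f(I(-1), c))² = (-18 - (-1 + (12 + (-1)² + 7*(-1))))² = (-18 - (-1 + (12 + 1 - 7)))² = (-18 - (-1 + 6))² = (-18 - 1*5)² = (-18 - 5)² = (-23)² = 529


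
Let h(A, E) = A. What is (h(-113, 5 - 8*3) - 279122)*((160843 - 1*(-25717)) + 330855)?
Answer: -144480377525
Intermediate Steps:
(h(-113, 5 - 8*3) - 279122)*((160843 - 1*(-25717)) + 330855) = (-113 - 279122)*((160843 - 1*(-25717)) + 330855) = -279235*((160843 + 25717) + 330855) = -279235*(186560 + 330855) = -279235*517415 = -144480377525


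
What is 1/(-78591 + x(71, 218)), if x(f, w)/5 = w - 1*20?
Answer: -1/77601 ≈ -1.2886e-5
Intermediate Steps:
x(f, w) = -100 + 5*w (x(f, w) = 5*(w - 1*20) = 5*(w - 20) = 5*(-20 + w) = -100 + 5*w)
1/(-78591 + x(71, 218)) = 1/(-78591 + (-100 + 5*218)) = 1/(-78591 + (-100 + 1090)) = 1/(-78591 + 990) = 1/(-77601) = -1/77601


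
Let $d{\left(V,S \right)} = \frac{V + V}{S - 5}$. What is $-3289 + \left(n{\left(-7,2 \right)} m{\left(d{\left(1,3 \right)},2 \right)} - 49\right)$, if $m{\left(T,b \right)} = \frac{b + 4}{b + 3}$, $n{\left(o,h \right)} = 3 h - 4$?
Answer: $- \frac{16678}{5} \approx -3335.6$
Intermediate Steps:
$n{\left(o,h \right)} = -4 + 3 h$
$d{\left(V,S \right)} = \frac{2 V}{-5 + S}$
$m{\left(T,b \right)} = \frac{4 + b}{3 + b}$
$-3289 + \left(n{\left(-7,2 \right)} m{\left(d{\left(1,3 \right)},2 \right)} - 49\right) = -3289 - \left(49 - \left(-4 + 3 \cdot 2\right) \frac{4 + 2}{3 + 2}\right) = -3289 - \left(49 - \left(-4 + 6\right) \frac{1}{5} \cdot 6\right) = -3289 - \left(49 - 2 \cdot \frac{1}{5} \cdot 6\right) = -3289 + \left(2 \cdot \frac{6}{5} - 49\right) = -3289 + \left(\frac{12}{5} - 49\right) = -3289 - \frac{233}{5} = - \frac{16678}{5}$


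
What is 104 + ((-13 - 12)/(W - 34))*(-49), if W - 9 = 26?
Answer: 1329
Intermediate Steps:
W = 35 (W = 9 + 26 = 35)
104 + ((-13 - 12)/(W - 34))*(-49) = 104 + ((-13 - 12)/(35 - 34))*(-49) = 104 - 25/1*(-49) = 104 - 25*1*(-49) = 104 - 25*(-49) = 104 + 1225 = 1329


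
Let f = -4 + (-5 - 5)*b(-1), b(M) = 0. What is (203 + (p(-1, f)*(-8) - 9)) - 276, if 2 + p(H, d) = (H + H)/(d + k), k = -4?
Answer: -68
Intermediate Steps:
f = -4 (f = -4 + (-5 - 5)*0 = -4 - 10*0 = -4 + 0 = -4)
p(H, d) = -2 + 2*H/(-4 + d) (p(H, d) = -2 + (H + H)/(d - 4) = -2 + (2*H)/(-4 + d) = -2 + 2*H/(-4 + d))
(203 + (p(-1, f)*(-8) - 9)) - 276 = (203 + ((2*(4 - 1 - 1*(-4))/(-4 - 4))*(-8) - 9)) - 276 = (203 + ((2*(4 - 1 + 4)/(-8))*(-8) - 9)) - 276 = (203 + ((2*(-⅛)*7)*(-8) - 9)) - 276 = (203 + (-7/4*(-8) - 9)) - 276 = (203 + (14 - 9)) - 276 = (203 + 5) - 276 = 208 - 276 = -68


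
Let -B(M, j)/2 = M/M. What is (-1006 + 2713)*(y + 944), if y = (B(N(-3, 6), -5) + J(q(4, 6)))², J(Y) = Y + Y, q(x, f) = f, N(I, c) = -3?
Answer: 1782108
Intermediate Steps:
B(M, j) = -2 (B(M, j) = -2*M/M = -2*1 = -2)
J(Y) = 2*Y
y = 100 (y = (-2 + 2*6)² = (-2 + 12)² = 10² = 100)
(-1006 + 2713)*(y + 944) = (-1006 + 2713)*(100 + 944) = 1707*1044 = 1782108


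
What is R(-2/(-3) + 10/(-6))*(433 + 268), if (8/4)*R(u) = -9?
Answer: -6309/2 ≈ -3154.5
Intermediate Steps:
R(u) = -9/2 (R(u) = (1/2)*(-9) = -9/2)
R(-2/(-3) + 10/(-6))*(433 + 268) = -9*(433 + 268)/2 = -9/2*701 = -6309/2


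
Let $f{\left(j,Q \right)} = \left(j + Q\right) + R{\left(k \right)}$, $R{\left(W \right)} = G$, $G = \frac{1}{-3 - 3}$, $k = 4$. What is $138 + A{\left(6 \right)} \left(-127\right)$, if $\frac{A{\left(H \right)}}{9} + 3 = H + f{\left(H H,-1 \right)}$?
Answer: $- \frac{86211}{2} \approx -43106.0$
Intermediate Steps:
$G = - \frac{1}{6}$ ($G = \frac{1}{-6} = - \frac{1}{6} \approx -0.16667$)
$R{\left(W \right)} = - \frac{1}{6}$
$f{\left(j,Q \right)} = - \frac{1}{6} + Q + j$ ($f{\left(j,Q \right)} = \left(j + Q\right) - \frac{1}{6} = \left(Q + j\right) - \frac{1}{6} = - \frac{1}{6} + Q + j$)
$A{\left(H \right)} = - \frac{75}{2} + 9 H + 9 H^{2}$ ($A{\left(H \right)} = -27 + 9 \left(H - \left(\frac{7}{6} - H H\right)\right) = -27 + 9 \left(H - \left(\frac{7}{6} - H^{2}\right)\right) = -27 + 9 \left(H + \left(- \frac{7}{6} + H^{2}\right)\right) = -27 + 9 \left(- \frac{7}{6} + H + H^{2}\right) = -27 + \left(- \frac{21}{2} + 9 H + 9 H^{2}\right) = - \frac{75}{2} + 9 H + 9 H^{2}$)
$138 + A{\left(6 \right)} \left(-127\right) = 138 + \left(- \frac{75}{2} + 9 \cdot 6 + 9 \cdot 6^{2}\right) \left(-127\right) = 138 + \left(- \frac{75}{2} + 54 + 9 \cdot 36\right) \left(-127\right) = 138 + \left(- \frac{75}{2} + 54 + 324\right) \left(-127\right) = 138 + \frac{681}{2} \left(-127\right) = 138 - \frac{86487}{2} = - \frac{86211}{2}$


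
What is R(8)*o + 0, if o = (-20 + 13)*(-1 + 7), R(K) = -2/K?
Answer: 21/2 ≈ 10.500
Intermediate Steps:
o = -42 (o = -7*6 = -42)
R(8)*o + 0 = -2/8*(-42) + 0 = -2*1/8*(-42) + 0 = -1/4*(-42) + 0 = 21/2 + 0 = 21/2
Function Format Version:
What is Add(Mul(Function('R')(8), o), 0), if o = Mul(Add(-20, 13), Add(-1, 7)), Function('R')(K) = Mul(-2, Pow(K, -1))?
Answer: Rational(21, 2) ≈ 10.500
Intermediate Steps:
o = -42 (o = Mul(-7, 6) = -42)
Add(Mul(Function('R')(8), o), 0) = Add(Mul(Mul(-2, Pow(8, -1)), -42), 0) = Add(Mul(Mul(-2, Rational(1, 8)), -42), 0) = Add(Mul(Rational(-1, 4), -42), 0) = Add(Rational(21, 2), 0) = Rational(21, 2)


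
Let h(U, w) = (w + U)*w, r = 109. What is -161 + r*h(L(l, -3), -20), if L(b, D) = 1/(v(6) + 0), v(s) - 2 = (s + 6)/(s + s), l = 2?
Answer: 128137/3 ≈ 42712.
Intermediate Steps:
v(s) = 2 + (6 + s)/(2*s) (v(s) = 2 + (s + 6)/(s + s) = 2 + (6 + s)/((2*s)) = 2 + (6 + s)*(1/(2*s)) = 2 + (6 + s)/(2*s))
L(b, D) = ⅓ (L(b, D) = 1/((5/2 + 3/6) + 0) = 1/((5/2 + 3*(⅙)) + 0) = 1/((5/2 + ½) + 0) = 1/(3 + 0) = 1/3 = ⅓)
h(U, w) = w*(U + w) (h(U, w) = (U + w)*w = w*(U + w))
-161 + r*h(L(l, -3), -20) = -161 + 109*(-20*(⅓ - 20)) = -161 + 109*(-20*(-59/3)) = -161 + 109*(1180/3) = -161 + 128620/3 = 128137/3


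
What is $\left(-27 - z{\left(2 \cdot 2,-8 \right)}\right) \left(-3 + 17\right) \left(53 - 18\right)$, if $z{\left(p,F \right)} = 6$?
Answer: $-16170$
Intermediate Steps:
$\left(-27 - z{\left(2 \cdot 2,-8 \right)}\right) \left(-3 + 17\right) \left(53 - 18\right) = \left(-27 - 6\right) \left(-3 + 17\right) \left(53 - 18\right) = \left(-27 - 6\right) 14 \cdot 35 = \left(-33\right) 490 = -16170$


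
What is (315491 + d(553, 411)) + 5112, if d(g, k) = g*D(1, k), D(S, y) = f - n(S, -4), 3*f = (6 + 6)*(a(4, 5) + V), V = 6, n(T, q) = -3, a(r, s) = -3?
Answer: 328898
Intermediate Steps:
f = 12 (f = ((6 + 6)*(-3 + 6))/3 = (12*3)/3 = (⅓)*36 = 12)
D(S, y) = 15 (D(S, y) = 12 - 1*(-3) = 12 + 3 = 15)
d(g, k) = 15*g (d(g, k) = g*15 = 15*g)
(315491 + d(553, 411)) + 5112 = (315491 + 15*553) + 5112 = (315491 + 8295) + 5112 = 323786 + 5112 = 328898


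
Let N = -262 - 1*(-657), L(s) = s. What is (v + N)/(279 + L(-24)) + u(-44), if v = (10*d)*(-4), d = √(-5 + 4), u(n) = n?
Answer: -2165/51 - 8*I/51 ≈ -42.451 - 0.15686*I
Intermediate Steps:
d = I (d = √(-1) = I ≈ 1.0*I)
N = 395 (N = -262 + 657 = 395)
v = -40*I (v = (10*I)*(-4) = -40*I ≈ -40.0*I)
(v + N)/(279 + L(-24)) + u(-44) = (-40*I + 395)/(279 - 24) - 44 = (395 - 40*I)/255 - 44 = (395 - 40*I)*(1/255) - 44 = (79/51 - 8*I/51) - 44 = -2165/51 - 8*I/51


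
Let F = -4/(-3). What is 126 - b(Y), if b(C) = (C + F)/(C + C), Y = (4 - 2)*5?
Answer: 3763/30 ≈ 125.43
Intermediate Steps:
F = 4/3 (F = -4*(-⅓) = 4/3 ≈ 1.3333)
Y = 10 (Y = 2*5 = 10)
b(C) = (4/3 + C)/(2*C) (b(C) = (C + 4/3)/(C + C) = (4/3 + C)/((2*C)) = (4/3 + C)*(1/(2*C)) = (4/3 + C)/(2*C))
126 - b(Y) = 126 - (4 + 3*10)/(6*10) = 126 - (4 + 30)/(6*10) = 126 - 34/(6*10) = 126 - 1*17/30 = 126 - 17/30 = 3763/30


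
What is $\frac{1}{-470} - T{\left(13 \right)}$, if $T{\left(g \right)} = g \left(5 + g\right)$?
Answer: $- \frac{109981}{470} \approx -234.0$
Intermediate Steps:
$\frac{1}{-470} - T{\left(13 \right)} = \frac{1}{-470} - 13 \left(5 + 13\right) = - \frac{1}{470} - 13 \cdot 18 = - \frac{1}{470} - 234 = - \frac{109981}{470}$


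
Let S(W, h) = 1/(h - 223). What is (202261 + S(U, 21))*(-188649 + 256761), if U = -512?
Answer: 1391416490376/101 ≈ 1.3776e+10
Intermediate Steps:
S(W, h) = 1/(-223 + h)
(202261 + S(U, 21))*(-188649 + 256761) = (202261 + 1/(-223 + 21))*(-188649 + 256761) = (202261 + 1/(-202))*68112 = (202261 - 1/202)*68112 = (40856721/202)*68112 = 1391416490376/101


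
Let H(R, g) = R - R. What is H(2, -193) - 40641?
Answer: -40641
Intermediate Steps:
H(R, g) = 0
H(2, -193) - 40641 = 0 - 40641 = -40641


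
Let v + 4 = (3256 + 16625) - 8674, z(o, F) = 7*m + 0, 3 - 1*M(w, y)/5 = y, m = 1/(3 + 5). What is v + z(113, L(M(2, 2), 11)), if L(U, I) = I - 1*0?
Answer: 89631/8 ≈ 11204.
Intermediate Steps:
m = 1/8 ≈ 0.12500
M(w, y) = 15 - 5*y
L(U, I) = I (L(U, I) = I + 0 = I)
z(o, F) = 7/8 (z(o, F) = 7*(1/8) + 0 = 7/8 + 0 = 7/8)
v = 11203 (v = -4 + ((3256 + 16625) - 8674) = -4 + (19881 - 8674) = -4 + 11207 = 11203)
v + z(113, L(M(2, 2), 11)) = 11203 + 7/8 = 89631/8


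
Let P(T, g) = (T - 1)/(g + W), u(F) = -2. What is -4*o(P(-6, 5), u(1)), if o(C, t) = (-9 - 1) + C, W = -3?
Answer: 54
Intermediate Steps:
P(T, g) = (-1 + T)/(-3 + g) (P(T, g) = (T - 1)/(g - 3) = (-1 + T)/(-3 + g))
o(C, t) = -10 + C
-4*o(P(-6, 5), u(1)) = -4*(-10 + (-1 - 6)/(-3 + 5)) = -4*(-10 - 7/2) = -4*(-27/2) = 54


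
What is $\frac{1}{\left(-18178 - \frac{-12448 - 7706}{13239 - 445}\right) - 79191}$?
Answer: $- \frac{6397}{622859416} \approx -1.027 \cdot 10^{-5}$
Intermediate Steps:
$\frac{1}{\left(-18178 - \frac{-12448 - 7706}{13239 - 445}\right) - 79191} = \frac{1}{\left(-18178 - - \frac{20154}{12794}\right) - 79191} = \frac{1}{\left(-18178 - \left(-20154\right) \frac{1}{12794}\right) - 79191} = \frac{1}{\left(-18178 - - \frac{10077}{6397}\right) - 79191} = \frac{1}{\left(-18178 + \frac{10077}{6397}\right) - 79191} = \frac{1}{- \frac{116274589}{6397} - 79191} = \frac{1}{- \frac{622859416}{6397}} = - \frac{6397}{622859416}$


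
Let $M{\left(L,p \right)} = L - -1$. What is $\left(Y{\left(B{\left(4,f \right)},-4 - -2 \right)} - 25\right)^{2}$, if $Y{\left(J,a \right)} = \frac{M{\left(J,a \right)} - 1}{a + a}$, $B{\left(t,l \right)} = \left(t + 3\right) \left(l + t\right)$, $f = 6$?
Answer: $\frac{7225}{4} \approx 1806.3$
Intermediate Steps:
$M{\left(L,p \right)} = 1 + L$ ($M{\left(L,p \right)} = L + 1 = 1 + L$)
$B{\left(t,l \right)} = \left(3 + t\right) \left(l + t\right)$
$Y{\left(J,a \right)} = \frac{J}{2 a}$ ($Y{\left(J,a \right)} = \frac{\left(1 + J\right) - 1}{a + a} = \frac{J}{2 a}$)
$\left(Y{\left(B{\left(4,f \right)},-4 - -2 \right)} - 25\right)^{2} = \left(\frac{4^{2} + 3 \cdot 6 + 3 \cdot 4 + 6 \cdot 4}{2 \left(-4 - -2\right)} - 25\right)^{2} = \left(\frac{16 + 18 + 12 + 24}{2 \left(-4 + 2\right)} - 25\right)^{2} = \left(\frac{1}{2} \cdot 70 \frac{1}{-2} - 25\right)^{2} = \left(\frac{1}{2} \cdot 70 \left(- \frac{1}{2}\right) - 25\right)^{2} = \left(- \frac{35}{2} - 25\right)^{2} = \left(- \frac{85}{2}\right)^{2} = \frac{7225}{4}$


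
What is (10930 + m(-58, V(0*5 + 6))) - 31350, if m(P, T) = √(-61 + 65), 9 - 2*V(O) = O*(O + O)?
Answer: -20418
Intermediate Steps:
V(O) = 9/2 - O² (V(O) = 9/2 - O*(O + O)/2 = 9/2 - O*2*O/2 = 9/2 - O²)
m(P, T) = 2 (m(P, T) = √4 = 2)
(10930 + m(-58, V(0*5 + 6))) - 31350 = (10930 + 2) - 31350 = 10932 - 31350 = -20418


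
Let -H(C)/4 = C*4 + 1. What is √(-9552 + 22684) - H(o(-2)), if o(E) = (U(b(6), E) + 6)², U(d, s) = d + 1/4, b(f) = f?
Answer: 2405 + 14*√67 ≈ 2519.6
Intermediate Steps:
U(d, s) = ¼ + d (U(d, s) = d + ¼ = ¼ + d)
o(E) = 2401/16 (o(E) = ((¼ + 6) + 6)² = (25/4 + 6)² = (49/4)² = 2401/16)
H(C) = -4 - 16*C (H(C) = -4*(C*4 + 1) = -4*(4*C + 1) = -4*(1 + 4*C) = -4 - 16*C)
√(-9552 + 22684) - H(o(-2)) = √(-9552 + 22684) - (-4 - 16*2401/16) = √13132 - (-4 - 2401) = 14*√67 - 1*(-2405) = 14*√67 + 2405 = 2405 + 14*√67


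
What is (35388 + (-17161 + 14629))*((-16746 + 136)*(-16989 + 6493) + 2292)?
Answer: 5728143033312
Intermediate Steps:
(35388 + (-17161 + 14629))*((-16746 + 136)*(-16989 + 6493) + 2292) = (35388 - 2532)*(-16610*(-10496) + 2292) = 32856*(174338560 + 2292) = 32856*174340852 = 5728143033312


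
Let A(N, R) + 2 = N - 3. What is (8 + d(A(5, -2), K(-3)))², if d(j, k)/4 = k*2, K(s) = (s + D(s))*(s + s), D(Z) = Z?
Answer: 87616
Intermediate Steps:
A(N, R) = -5 + N (A(N, R) = -2 + (N - 3) = -2 + (-3 + N) = -5 + N)
K(s) = 4*s² (K(s) = (s + s)*(s + s) = (2*s)*(2*s) = 4*s²)
d(j, k) = 8*k (d(j, k) = 4*(k*2) = 4*(2*k) = 8*k)
(8 + d(A(5, -2), K(-3)))² = (8 + 8*(4*(-3)²))² = (8 + 8*(4*9))² = (8 + 8*36)² = (8 + 288)² = 296² = 87616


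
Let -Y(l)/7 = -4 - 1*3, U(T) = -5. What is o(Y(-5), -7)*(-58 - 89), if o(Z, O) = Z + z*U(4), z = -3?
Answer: -9408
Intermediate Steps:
Y(l) = 49 (Y(l) = -7*(-4 - 1*3) = -7*(-4 - 3) = -7*(-7) = 49)
o(Z, O) = 15 + Z (o(Z, O) = Z - 3*(-5) = Z + 15 = 15 + Z)
o(Y(-5), -7)*(-58 - 89) = (15 + 49)*(-58 - 89) = 64*(-147) = -9408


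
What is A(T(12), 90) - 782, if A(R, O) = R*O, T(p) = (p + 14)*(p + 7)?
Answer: 43678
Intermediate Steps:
T(p) = (7 + p)*(14 + p) (T(p) = (14 + p)*(7 + p) = (7 + p)*(14 + p))
A(R, O) = O*R
A(T(12), 90) - 782 = 90*(98 + 12**2 + 21*12) - 782 = 90*(98 + 144 + 252) - 782 = 90*494 - 782 = 44460 - 782 = 43678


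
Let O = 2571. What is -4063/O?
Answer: -4063/2571 ≈ -1.5803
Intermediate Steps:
-4063/O = -4063/2571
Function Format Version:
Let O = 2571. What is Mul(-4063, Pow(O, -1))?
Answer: Rational(-4063, 2571) ≈ -1.5803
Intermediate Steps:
Mul(-4063, Pow(O, -1)) = Mul(-4063, Pow(2571, -1)) = Mul(-4063, Rational(1, 2571)) = Rational(-4063, 2571)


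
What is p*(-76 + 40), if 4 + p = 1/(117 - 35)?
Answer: 5886/41 ≈ 143.56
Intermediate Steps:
p = -327/82 (p = -4 + 1/(117 - 35) = -4 + 1/82 = -327/82 ≈ -3.9878)
p*(-76 + 40) = -327*(-76 + 40)/82 = -327/82*(-36) = 5886/41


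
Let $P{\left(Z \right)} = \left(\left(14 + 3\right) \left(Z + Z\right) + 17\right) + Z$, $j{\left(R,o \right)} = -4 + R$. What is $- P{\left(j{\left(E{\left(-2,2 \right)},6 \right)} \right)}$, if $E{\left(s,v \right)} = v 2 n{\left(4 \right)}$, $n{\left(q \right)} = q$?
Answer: $-437$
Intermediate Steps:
$E{\left(s,v \right)} = 8 v$ ($E{\left(s,v \right)} = v 2 \cdot 4 = 2 v 4 = 8 v$)
$P{\left(Z \right)} = 17 + 35 Z$ ($P{\left(Z \right)} = \left(17 \cdot 2 Z + 17\right) + Z = \left(34 Z + 17\right) + Z = \left(17 + 34 Z\right) + Z = 17 + 35 Z$)
$- P{\left(j{\left(E{\left(-2,2 \right)},6 \right)} \right)} = - (17 + 35 \left(-4 + 8 \cdot 2\right)) = - (17 + 35 \left(-4 + 16\right)) = - (17 + 35 \cdot 12) = - (17 + 420) = \left(-1\right) 437 = -437$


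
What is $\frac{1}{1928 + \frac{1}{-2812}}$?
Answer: $\frac{2812}{5421535} \approx 0.00051867$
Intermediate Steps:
$\frac{1}{1928 + \frac{1}{-2812}} = \frac{1}{1928 - \frac{1}{2812}} = \frac{1}{\frac{5421535}{2812}} = \frac{2812}{5421535}$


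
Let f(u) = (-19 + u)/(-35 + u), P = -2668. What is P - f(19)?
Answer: -2668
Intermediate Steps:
f(u) = (-19 + u)/(-35 + u)
P - f(19) = -2668 - (-19 + 19)/(-35 + 19) = -2668 - 0/(-16) = -2668 - (-1)*0/16 = -2668 - 1*0 = -2668 + 0 = -2668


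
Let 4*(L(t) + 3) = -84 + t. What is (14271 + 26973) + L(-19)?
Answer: 164861/4 ≈ 41215.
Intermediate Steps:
L(t) = -24 + t/4 (L(t) = -3 + (-84 + t)/4 = -3 + (-21 + t/4) = -24 + t/4)
(14271 + 26973) + L(-19) = (14271 + 26973) + (-24 + (1/4)*(-19)) = 41244 + (-24 - 19/4) = 41244 - 115/4 = 164861/4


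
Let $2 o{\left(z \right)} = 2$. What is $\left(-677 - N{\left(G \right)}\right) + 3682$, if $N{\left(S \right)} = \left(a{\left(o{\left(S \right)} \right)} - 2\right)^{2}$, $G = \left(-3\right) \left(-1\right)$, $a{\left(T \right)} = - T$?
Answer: $2996$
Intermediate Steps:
$o{\left(z \right)} = 1$ ($o{\left(z \right)} = \frac{1}{2} \cdot 2 = 1$)
$G = 3$
$N{\left(S \right)} = 9$ ($N{\left(S \right)} = \left(\left(-1\right) 1 - 2\right)^{2} = \left(-1 - 2\right)^{2} = \left(-3\right)^{2} = 9$)
$\left(-677 - N{\left(G \right)}\right) + 3682 = \left(-677 - 9\right) + 3682 = -686 + 3682 = 2996$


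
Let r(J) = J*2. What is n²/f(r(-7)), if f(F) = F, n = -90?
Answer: -4050/7 ≈ -578.57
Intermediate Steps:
r(J) = 2*J
n²/f(r(-7)) = (-90)²/((2*(-7))) = 8100/(-14) = 8100*(-1/14) = -4050/7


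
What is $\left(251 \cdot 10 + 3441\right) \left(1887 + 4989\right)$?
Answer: $40919076$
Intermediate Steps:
$\left(251 \cdot 10 + 3441\right) \left(1887 + 4989\right) = \left(2510 + 3441\right) 6876 = 5951 \cdot 6876 = 40919076$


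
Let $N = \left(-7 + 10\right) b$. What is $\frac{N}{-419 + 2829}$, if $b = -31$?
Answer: $- \frac{93}{2410} \approx -0.038589$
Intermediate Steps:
$N = -93$ ($N = \left(-7 + 10\right) \left(-31\right) = 3 \left(-31\right) = -93$)
$\frac{N}{-419 + 2829} = - \frac{93}{-419 + 2829} = - \frac{93}{2410}$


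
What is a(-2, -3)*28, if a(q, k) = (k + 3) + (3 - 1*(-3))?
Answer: 168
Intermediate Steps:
a(q, k) = 9 + k (a(q, k) = (3 + k) + (3 + 3) = (3 + k) + 6 = 9 + k)
a(-2, -3)*28 = (9 - 3)*28 = 6*28 = 168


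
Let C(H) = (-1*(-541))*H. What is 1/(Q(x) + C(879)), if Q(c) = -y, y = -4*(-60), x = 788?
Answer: 1/475299 ≈ 2.1039e-6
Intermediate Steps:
C(H) = 541*H
y = 240
Q(c) = -240 (Q(c) = -1*240 = -240)
1/(Q(x) + C(879)) = 1/(-240 + 541*879) = 1/(-240 + 475539) = 1/475299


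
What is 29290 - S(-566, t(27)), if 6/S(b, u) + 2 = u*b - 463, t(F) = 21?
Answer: 120586932/4117 ≈ 29290.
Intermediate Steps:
S(b, u) = 6/(-465 + b*u) (S(b, u) = 6/(-2 + (u*b - 463)) = 6/(-2 + (b*u - 463)) = 6/(-2 + (-463 + b*u)) = 6/(-465 + b*u))
29290 - S(-566, t(27)) = 29290 - 6/(-465 - 566*21) = 29290 - 6/(-465 - 11886) = 29290 - 6/(-12351) = 29290 - 6*(-1)/12351 = 29290 - 1*(-2/4117) = 29290 + 2/4117 = 120586932/4117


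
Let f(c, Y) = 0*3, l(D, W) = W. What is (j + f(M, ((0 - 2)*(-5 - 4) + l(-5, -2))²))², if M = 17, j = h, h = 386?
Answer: 148996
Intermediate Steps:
j = 386
f(c, Y) = 0
(j + f(M, ((0 - 2)*(-5 - 4) + l(-5, -2))²))² = (386 + 0)² = 386² = 148996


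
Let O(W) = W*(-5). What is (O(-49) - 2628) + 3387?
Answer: 1004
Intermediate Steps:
O(W) = -5*W
(O(-49) - 2628) + 3387 = (-5*(-49) - 2628) + 3387 = (245 - 2628) + 3387 = -2383 + 3387 = 1004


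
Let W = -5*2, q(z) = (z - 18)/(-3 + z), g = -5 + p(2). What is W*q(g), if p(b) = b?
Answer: -35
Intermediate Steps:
g = -3 (g = -5 + 2 = -3)
q(z) = (-18 + z)/(-3 + z)
W = -10
W*q(g) = -10*(-18 - 3)/(-3 - 3) = -10*(-21)/(-6) = -(-5)*(-21)/3 = -10*7/2 = -35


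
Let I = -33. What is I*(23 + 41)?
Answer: -2112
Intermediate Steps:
I*(23 + 41) = -33*(23 + 41) = -33*64 = -2112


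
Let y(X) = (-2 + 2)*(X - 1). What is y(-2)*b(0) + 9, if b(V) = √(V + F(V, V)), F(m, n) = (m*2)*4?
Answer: 9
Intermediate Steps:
y(X) = 0 (y(X) = 0*(-1 + X) = 0)
F(m, n) = 8*m (F(m, n) = (2*m)*4 = 8*m)
b(V) = 3*√V (b(V) = √(V + 8*V) = √(9*V) = 3*√V)
y(-2)*b(0) + 9 = 0*(3*√0) + 9 = 0*(3*0) + 9 = 0*0 + 9 = 0 + 9 = 9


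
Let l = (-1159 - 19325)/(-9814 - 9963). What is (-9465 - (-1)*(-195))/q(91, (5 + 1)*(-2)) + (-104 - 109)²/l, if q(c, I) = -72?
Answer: 300003661/6828 ≈ 43937.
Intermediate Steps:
l = 20484/19777 (l = -20484/(-19777) = -20484*(-1/19777) = 20484/19777 ≈ 1.0357)
(-9465 - (-1)*(-195))/q(91, (5 + 1)*(-2)) + (-104 - 109)²/l = (-9465 - (-1)*(-195))/(-72) + (-104 - 109)²/(20484/19777) = (-9465 - 1*195)*(-1/72) + (-213)²*(19777/20484) = (-9465 - 195)*(-1/72) + 45369*(19777/20484) = -9660*(-1/72) + 99695857/2276 = 805/6 + 99695857/2276 = 300003661/6828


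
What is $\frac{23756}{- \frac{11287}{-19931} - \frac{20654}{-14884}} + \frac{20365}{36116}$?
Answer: $\frac{127265842774738607}{10467330209756} \approx 12158.0$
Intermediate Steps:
$\frac{23756}{- \frac{11287}{-19931} - \frac{20654}{-14884}} + \frac{20365}{36116} = \frac{23756}{\left(-11287\right) \left(- \frac{1}{19931}\right) - - \frac{10327}{7442}} + 20365 \cdot \frac{1}{36116} = \frac{23756}{\frac{11287}{19931} + \frac{10327}{7442}} + \frac{20365}{36116} = \frac{23756}{\frac{289825291}{148326502}} + \frac{20365}{36116} = 23756 \cdot \frac{148326502}{289825291} + \frac{20365}{36116} = \frac{3523644381512}{289825291} + \frac{20365}{36116} = \frac{127265842774738607}{10467330209756}$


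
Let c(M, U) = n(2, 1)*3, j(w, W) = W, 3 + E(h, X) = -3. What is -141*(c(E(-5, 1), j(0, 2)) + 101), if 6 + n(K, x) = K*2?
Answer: -13395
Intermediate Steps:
E(h, X) = -6 (E(h, X) = -3 - 3 = -6)
n(K, x) = -6 + 2*K (n(K, x) = -6 + K*2 = -6 + 2*K)
c(M, U) = -6 (c(M, U) = (-6 + 2*2)*3 = (-6 + 4)*3 = -2*3 = -6)
-141*(c(E(-5, 1), j(0, 2)) + 101) = -141*(-6 + 101) = -141*95 = -13395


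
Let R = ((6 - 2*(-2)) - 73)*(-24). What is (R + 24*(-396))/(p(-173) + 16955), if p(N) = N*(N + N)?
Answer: -7992/76813 ≈ -0.10404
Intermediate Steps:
R = 1512 (R = ((6 + 4) - 73)*(-24) = (10 - 73)*(-24) = -63*(-24) = 1512)
p(N) = 2*N² (p(N) = N*(2*N) = 2*N²)
(R + 24*(-396))/(p(-173) + 16955) = (1512 + 24*(-396))/(2*(-173)² + 16955) = (1512 - 9504)/(2*29929 + 16955) = -7992/(59858 + 16955) = -7992/76813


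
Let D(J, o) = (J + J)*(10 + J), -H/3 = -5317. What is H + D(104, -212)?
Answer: 39663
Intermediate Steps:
H = 15951 (H = -3*(-5317) = 15951)
D(J, o) = 2*J*(10 + J) (D(J, o) = (2*J)*(10 + J) = 2*J*(10 + J))
H + D(104, -212) = 15951 + 2*104*(10 + 104) = 15951 + 2*104*114 = 15951 + 23712 = 39663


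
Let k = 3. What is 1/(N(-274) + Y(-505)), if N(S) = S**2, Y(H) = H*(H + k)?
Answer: 1/328586 ≈ 3.0433e-6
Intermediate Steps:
Y(H) = H*(3 + H) (Y(H) = H*(H + 3) = H*(3 + H))
1/(N(-274) + Y(-505)) = 1/((-274)**2 - 505*(3 - 505)) = 1/(75076 - 505*(-502)) = 1/(75076 + 253510) = 1/328586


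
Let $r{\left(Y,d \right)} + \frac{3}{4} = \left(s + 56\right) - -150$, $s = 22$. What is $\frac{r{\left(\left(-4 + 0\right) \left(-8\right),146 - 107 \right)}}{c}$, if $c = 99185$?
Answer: $\frac{909}{396740} \approx 0.0022912$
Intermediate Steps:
$r{\left(Y,d \right)} = \frac{909}{4}$ ($r{\left(Y,d \right)} = - \frac{3}{4} + \left(\left(22 + 56\right) - -150\right) = - \frac{3}{4} + \left(78 + 150\right) = - \frac{3}{4} + 228 = \frac{909}{4}$)
$\frac{r{\left(\left(-4 + 0\right) \left(-8\right),146 - 107 \right)}}{c} = \frac{909}{4 \cdot 99185} = \frac{909}{4} \cdot \frac{1}{99185} = \frac{909}{396740}$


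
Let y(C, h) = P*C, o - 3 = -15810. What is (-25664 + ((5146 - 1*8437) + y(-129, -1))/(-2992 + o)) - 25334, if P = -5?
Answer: -958708756/18799 ≈ -50998.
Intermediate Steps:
o = -15807 (o = 3 - 15810 = -15807)
y(C, h) = -5*C
(-25664 + ((5146 - 1*8437) + y(-129, -1))/(-2992 + o)) - 25334 = (-25664 + ((5146 - 1*8437) - 5*(-129))/(-2992 - 15807)) - 25334 = (-25664 + ((5146 - 8437) + 645)/(-18799)) - 25334 = (-25664 + (-3291 + 645)*(-1/18799)) - 25334 = (-25664 - 2646*(-1/18799)) - 25334 = (-25664 + 2646/18799) - 25334 = -482454890/18799 - 25334 = -958708756/18799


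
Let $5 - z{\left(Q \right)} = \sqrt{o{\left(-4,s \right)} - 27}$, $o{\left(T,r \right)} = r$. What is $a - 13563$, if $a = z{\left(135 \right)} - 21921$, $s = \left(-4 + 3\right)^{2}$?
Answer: $-35479 - i \sqrt{26} \approx -35479.0 - 5.099 i$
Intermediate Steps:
$s = 1$ ($s = \left(-1\right)^{2} = 1$)
$z{\left(Q \right)} = 5 - i \sqrt{26}$ ($z{\left(Q \right)} = 5 - \sqrt{1 - 27} = 5 - \sqrt{-26} = 5 - i \sqrt{26}$)
$a = -21916 - i \sqrt{26}$ ($a = \left(5 - i \sqrt{26}\right) - 21921 = -21916 - i \sqrt{26} \approx -21916.0 - 5.099 i$)
$a - 13563 = \left(-21916 - i \sqrt{26}\right) - 13563 = -35479 - i \sqrt{26}$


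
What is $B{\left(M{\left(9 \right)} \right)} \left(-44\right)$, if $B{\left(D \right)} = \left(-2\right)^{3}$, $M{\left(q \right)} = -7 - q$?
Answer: $352$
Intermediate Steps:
$B{\left(D \right)} = -8$
$B{\left(M{\left(9 \right)} \right)} \left(-44\right) = \left(-8\right) \left(-44\right) = 352$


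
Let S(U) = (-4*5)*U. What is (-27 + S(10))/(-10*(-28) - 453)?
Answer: 227/173 ≈ 1.3121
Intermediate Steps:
S(U) = -20*U
(-27 + S(10))/(-10*(-28) - 453) = (-27 - 20*10)/(-10*(-28) - 453) = (-27 - 200)/(280 - 453) = -227/(-173) = -227*(-1/173) = 227/173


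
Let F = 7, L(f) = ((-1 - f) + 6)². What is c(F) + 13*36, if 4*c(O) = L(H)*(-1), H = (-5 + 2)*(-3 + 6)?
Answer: 419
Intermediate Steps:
H = -9 (H = -3*3 = -9)
L(f) = (5 - f)²
c(O) = -49 (c(O) = ((-5 - 9)²*(-1))/4 = ((-14)²*(-1))/4 = (196*(-1))/4 = (¼)*(-196) = -49)
c(F) + 13*36 = -49 + 13*36 = -49 + 468 = 419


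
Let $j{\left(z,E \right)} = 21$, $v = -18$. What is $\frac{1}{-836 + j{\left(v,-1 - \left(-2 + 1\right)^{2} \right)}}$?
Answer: $- \frac{1}{815} \approx -0.001227$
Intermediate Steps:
$\frac{1}{-836 + j{\left(v,-1 - \left(-2 + 1\right)^{2} \right)}} = \frac{1}{-836 + 21} = \frac{1}{-815} = - \frac{1}{815}$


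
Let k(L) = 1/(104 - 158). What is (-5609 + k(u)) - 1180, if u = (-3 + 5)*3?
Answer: -366607/54 ≈ -6789.0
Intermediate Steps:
u = 6 (u = 2*3 = 6)
k(L) = -1/54 (k(L) = 1/(-54) = -1/54)
(-5609 + k(u)) - 1180 = (-5609 - 1/54) - 1180 = -302887/54 - 1180 = -366607/54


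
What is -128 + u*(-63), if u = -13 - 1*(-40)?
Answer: -1829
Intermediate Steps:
u = 27 (u = -13 + 40 = 27)
-128 + u*(-63) = -128 + 27*(-63) = -128 - 1701 = -1829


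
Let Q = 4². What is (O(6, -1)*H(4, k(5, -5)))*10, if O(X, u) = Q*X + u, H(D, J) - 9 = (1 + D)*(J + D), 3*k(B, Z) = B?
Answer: 106400/3 ≈ 35467.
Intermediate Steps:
k(B, Z) = B/3
H(D, J) = 9 + (1 + D)*(D + J) (H(D, J) = 9 + (1 + D)*(J + D) = 9 + (1 + D)*(D + J))
Q = 16
O(X, u) = u + 16*X (O(X, u) = 16*X + u = u + 16*X)
(O(6, -1)*H(4, k(5, -5)))*10 = ((-1 + 16*6)*(9 + 4 + (⅓)*5 + 4² + 4*((⅓)*5)))*10 = ((-1 + 96)*(9 + 4 + 5/3 + 16 + 4*(5/3)))*10 = (95*(9 + 4 + 5/3 + 16 + 20/3))*10 = (95*(112/3))*10 = (10640/3)*10 = 106400/3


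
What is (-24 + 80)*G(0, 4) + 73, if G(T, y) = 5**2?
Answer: 1473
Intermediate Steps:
G(T, y) = 25
(-24 + 80)*G(0, 4) + 73 = (-24 + 80)*25 + 73 = 56*25 + 73 = 1400 + 73 = 1473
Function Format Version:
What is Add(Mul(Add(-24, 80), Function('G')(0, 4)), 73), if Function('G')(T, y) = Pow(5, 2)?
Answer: 1473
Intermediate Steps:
Function('G')(T, y) = 25
Add(Mul(Add(-24, 80), Function('G')(0, 4)), 73) = Add(Mul(Add(-24, 80), 25), 73) = Add(Mul(56, 25), 73) = Add(1400, 73) = 1473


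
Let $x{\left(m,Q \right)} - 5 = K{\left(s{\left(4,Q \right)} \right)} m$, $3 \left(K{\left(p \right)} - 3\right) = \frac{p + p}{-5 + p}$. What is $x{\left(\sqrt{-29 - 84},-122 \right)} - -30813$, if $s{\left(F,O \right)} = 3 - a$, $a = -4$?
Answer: $30818 + \frac{16 i \sqrt{113}}{3} \approx 30818.0 + 56.694 i$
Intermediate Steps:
$s{\left(F,O \right)} = 7$ ($s{\left(F,O \right)} = 3 - -4 = 3 + 4 = 7$)
$K{\left(p \right)} = 3 + \frac{2 p}{3 \left(-5 + p\right)}$ ($K{\left(p \right)} = 3 + \frac{\left(p + p\right) \frac{1}{-5 + p}}{3} = 3 + \frac{2 p \frac{1}{-5 + p}}{3} = 3 + \frac{2 p}{3 \left(-5 + p\right)}$)
$x{\left(m,Q \right)} = 5 + \frac{16 m}{3}$ ($x{\left(m,Q \right)} = 5 + \frac{-45 + 11 \cdot 7}{3 \left(-5 + 7\right)} m = 5 + \frac{-45 + 77}{3 \cdot 2} m = 5 + \frac{1}{3} \cdot \frac{1}{2} \cdot 32 m = 5 + \frac{16 m}{3}$)
$x{\left(\sqrt{-29 - 84},-122 \right)} - -30813 = \left(5 + \frac{16 \sqrt{-29 - 84}}{3}\right) - -30813 = \left(5 + \frac{16 \sqrt{-113}}{3}\right) + 30813 = \left(5 + \frac{16 i \sqrt{113}}{3}\right) + 30813 = 30818 + \frac{16 i \sqrt{113}}{3}$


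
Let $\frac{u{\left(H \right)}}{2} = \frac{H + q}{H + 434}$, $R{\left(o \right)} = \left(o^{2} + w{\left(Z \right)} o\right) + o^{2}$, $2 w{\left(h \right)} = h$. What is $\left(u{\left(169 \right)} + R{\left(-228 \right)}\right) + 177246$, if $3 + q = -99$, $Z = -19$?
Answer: $\frac{2550422}{9} \approx 2.8338 \cdot 10^{5}$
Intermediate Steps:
$q = -102$ ($q = -3 - 99 = -102$)
$w{\left(h \right)} = \frac{h}{2}$
$R{\left(o \right)} = 2 o^{2} - \frac{19 o}{2}$ ($R{\left(o \right)} = \left(o^{2} + \frac{1}{2} \left(-19\right) o\right) + o^{2} = \left(o^{2} - \frac{19 o}{2}\right) + o^{2} = 2 o^{2} - \frac{19 o}{2}$)
$u{\left(H \right)} = \frac{2 \left(-102 + H\right)}{434 + H}$ ($u{\left(H \right)} = 2 \frac{H - 102}{H + 434} = 2 \frac{-102 + H}{434 + H} = \frac{2 \left(-102 + H\right)}{434 + H}$)
$\left(u{\left(169 \right)} + R{\left(-228 \right)}\right) + 177246 = \left(\frac{2 \left(-102 + 169\right)}{434 + 169} + \frac{1}{2} \left(-228\right) \left(-19 + 4 \left(-228\right)\right)\right) + 177246 = \left(2 \cdot \frac{1}{603} \cdot 67 + \frac{1}{2} \left(-228\right) \left(-19 - 912\right)\right) + 177246 = \left(2 \cdot \frac{1}{603} \cdot 67 + \frac{1}{2} \left(-228\right) \left(-931\right)\right) + 177246 = \left(\frac{2}{9} + 106134\right) + 177246 = \frac{955208}{9} + 177246 = \frac{2550422}{9}$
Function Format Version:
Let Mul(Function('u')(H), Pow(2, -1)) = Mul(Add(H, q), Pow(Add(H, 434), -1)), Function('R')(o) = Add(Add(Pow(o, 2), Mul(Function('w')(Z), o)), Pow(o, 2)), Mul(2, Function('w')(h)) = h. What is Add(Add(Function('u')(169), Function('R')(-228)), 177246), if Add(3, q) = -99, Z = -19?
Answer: Rational(2550422, 9) ≈ 2.8338e+5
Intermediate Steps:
q = -102 (q = Add(-3, -99) = -102)
Function('w')(h) = Mul(Rational(1, 2), h)
Function('R')(o) = Add(Mul(2, Pow(o, 2)), Mul(Rational(-19, 2), o)) (Function('R')(o) = Add(Add(Pow(o, 2), Mul(Mul(Rational(1, 2), -19), o)), Pow(o, 2)) = Add(Add(Pow(o, 2), Mul(Rational(-19, 2), o)), Pow(o, 2)) = Add(Mul(2, Pow(o, 2)), Mul(Rational(-19, 2), o)))
Function('u')(H) = Mul(2, Pow(Add(434, H), -1), Add(-102, H)) (Function('u')(H) = Mul(2, Mul(Add(H, -102), Pow(Add(H, 434), -1))) = Mul(2, Mul(Add(-102, H), Pow(Add(434, H), -1))) = Mul(2, Mul(Pow(Add(434, H), -1), Add(-102, H))) = Mul(2, Pow(Add(434, H), -1), Add(-102, H)))
Add(Add(Function('u')(169), Function('R')(-228)), 177246) = Add(Add(Mul(2, Pow(Add(434, 169), -1), Add(-102, 169)), Mul(Rational(1, 2), -228, Add(-19, Mul(4, -228)))), 177246) = Add(Add(Mul(2, Pow(603, -1), 67), Mul(Rational(1, 2), -228, Add(-19, -912))), 177246) = Add(Add(Mul(2, Rational(1, 603), 67), Mul(Rational(1, 2), -228, -931)), 177246) = Add(Add(Rational(2, 9), 106134), 177246) = Add(Rational(955208, 9), 177246) = Rational(2550422, 9)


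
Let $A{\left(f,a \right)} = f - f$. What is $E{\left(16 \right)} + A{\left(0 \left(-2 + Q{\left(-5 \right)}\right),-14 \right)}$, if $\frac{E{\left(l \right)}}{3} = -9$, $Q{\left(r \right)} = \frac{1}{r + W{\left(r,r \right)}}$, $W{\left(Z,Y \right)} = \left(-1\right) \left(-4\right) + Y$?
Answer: $-27$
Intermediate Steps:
$W{\left(Z,Y \right)} = 4 + Y$
$Q{\left(r \right)} = \frac{1}{4 + 2 r}$ ($Q{\left(r \right)} = \frac{1}{r + \left(4 + r\right)} = \frac{1}{4 + 2 r}$)
$E{\left(l \right)} = -27$ ($E{\left(l \right)} = 3 \left(-9\right) = -27$)
$A{\left(f,a \right)} = 0$
$E{\left(16 \right)} + A{\left(0 \left(-2 + Q{\left(-5 \right)}\right),-14 \right)} = -27 + 0 = -27$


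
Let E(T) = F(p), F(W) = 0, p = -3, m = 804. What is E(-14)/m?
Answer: 0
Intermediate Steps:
E(T) = 0
E(-14)/m = 0/804 = 0*(1/804) = 0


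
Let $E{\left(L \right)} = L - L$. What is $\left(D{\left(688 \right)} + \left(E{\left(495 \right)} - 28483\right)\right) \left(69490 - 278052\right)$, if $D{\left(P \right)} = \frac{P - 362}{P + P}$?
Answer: $\frac{2043505179621}{344} \approx 5.9404 \cdot 10^{9}$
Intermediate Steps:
$E{\left(L \right)} = 0$
$D{\left(P \right)} = \frac{-362 + P}{2 P}$
$\left(D{\left(688 \right)} + \left(E{\left(495 \right)} - 28483\right)\right) \left(69490 - 278052\right) = \left(\frac{-362 + 688}{2 \cdot 688} + \left(0 - 28483\right)\right) \left(69490 - 278052\right) = \left(\frac{1}{2} \cdot \frac{1}{688} \cdot 326 + \left(0 - 28483\right)\right) \left(-208562\right) = \left(\frac{163}{688} - 28483\right) \left(-208562\right) = \left(- \frac{19596141}{688}\right) \left(-208562\right) = \frac{2043505179621}{344}$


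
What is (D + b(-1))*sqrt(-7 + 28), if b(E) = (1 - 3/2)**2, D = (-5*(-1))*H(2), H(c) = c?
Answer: 41*sqrt(21)/4 ≈ 46.971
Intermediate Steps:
D = 10 (D = -5*(-1)*2 = 5*2 = 10)
b(E) = 1/4 (b(E) = (1 - 3*1/2)**2 = (1 - 3/2)**2 = (-1/2)**2 = 1/4)
(D + b(-1))*sqrt(-7 + 28) = (10 + 1/4)*sqrt(-7 + 28) = 41*sqrt(21)/4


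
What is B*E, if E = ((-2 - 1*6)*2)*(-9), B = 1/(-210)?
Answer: -24/35 ≈ -0.68571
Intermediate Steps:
B = -1/210 ≈ -0.0047619
E = 144 (E = ((-2 - 6)*2)*(-9) = -8*2*(-9) = -16*(-9) = 144)
B*E = -1/210*144 = -24/35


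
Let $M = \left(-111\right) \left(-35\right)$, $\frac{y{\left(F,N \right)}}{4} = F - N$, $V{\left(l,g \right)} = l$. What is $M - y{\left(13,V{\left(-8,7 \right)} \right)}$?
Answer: $3801$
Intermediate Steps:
$y{\left(F,N \right)} = - 4 N + 4 F$ ($y{\left(F,N \right)} = 4 \left(F - N\right) = - 4 N + 4 F$)
$M = 3885$
$M - y{\left(13,V{\left(-8,7 \right)} \right)} = 3885 - \left(\left(-4\right) \left(-8\right) + 4 \cdot 13\right) = 3885 - \left(32 + 52\right) = 3885 - 84 = 3801$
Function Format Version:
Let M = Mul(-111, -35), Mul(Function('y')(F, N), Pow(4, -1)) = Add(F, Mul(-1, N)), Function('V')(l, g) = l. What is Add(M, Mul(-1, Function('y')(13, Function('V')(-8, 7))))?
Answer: 3801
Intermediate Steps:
Function('y')(F, N) = Add(Mul(-4, N), Mul(4, F)) (Function('y')(F, N) = Mul(4, Add(F, Mul(-1, N))) = Add(Mul(-4, N), Mul(4, F)))
M = 3885
Add(M, Mul(-1, Function('y')(13, Function('V')(-8, 7)))) = Add(3885, Mul(-1, Add(Mul(-4, -8), Mul(4, 13)))) = Add(3885, Mul(-1, Add(32, 52))) = Add(3885, Mul(-1, 84)) = Add(3885, -84) = 3801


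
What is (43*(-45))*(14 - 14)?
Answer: 0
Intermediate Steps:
(43*(-45))*(14 - 14) = -1935*0 = 0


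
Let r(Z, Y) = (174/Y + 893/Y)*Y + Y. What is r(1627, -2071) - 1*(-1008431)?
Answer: 1007427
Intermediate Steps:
r(Z, Y) = 1067 + Y (r(Z, Y) = (1067/Y)*Y + Y = 1067 + Y)
r(1627, -2071) - 1*(-1008431) = (1067 - 2071) - 1*(-1008431) = -1004 + 1008431 = 1007427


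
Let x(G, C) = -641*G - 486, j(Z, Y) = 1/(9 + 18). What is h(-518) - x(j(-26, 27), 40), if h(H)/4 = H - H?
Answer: 13763/27 ≈ 509.74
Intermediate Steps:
j(Z, Y) = 1/27
h(H) = 0 (h(H) = 4*(H - H) = 4*0 = 0)
x(G, C) = -486 - 641*G
h(-518) - x(j(-26, 27), 40) = 0 - (-486 - 641*1/27) = 0 - (-486 - 641/27) = 0 - 1*(-13763/27) = 0 + 13763/27 = 13763/27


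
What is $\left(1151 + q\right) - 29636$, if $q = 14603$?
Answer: $-13882$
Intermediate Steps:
$\left(1151 + q\right) - 29636 = \left(1151 + 14603\right) - 29636 = 15754 - 29636 = -13882$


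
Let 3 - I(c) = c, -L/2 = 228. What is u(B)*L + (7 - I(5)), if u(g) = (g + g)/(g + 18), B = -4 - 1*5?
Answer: 921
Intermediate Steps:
L = -456 (L = -2*228 = -456)
I(c) = 3 - c
B = -9 (B = -4 - 5 = -9)
u(g) = 2*g/(18 + g) (u(g) = (2*g)/(18 + g) = 2*g/(18 + g))
u(B)*L + (7 - I(5)) = (2*(-9)/(18 - 9))*(-456) + (7 - (3 - 1*5)) = (2*(-9)/9)*(-456) + (7 - (3 - 5)) = (2*(-9)*(1/9))*(-456) + (7 - 1*(-2)) = -2*(-456) + (7 + 2) = 912 + 9 = 921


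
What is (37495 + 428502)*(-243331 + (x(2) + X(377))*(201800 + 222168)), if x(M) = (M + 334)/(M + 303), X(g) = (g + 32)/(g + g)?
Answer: 24310785541895377/114985 ≈ 2.1143e+11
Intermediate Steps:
X(g) = (32 + g)/(2*g) (X(g) = (32 + g)/((2*g)) = (32 + g)*(1/(2*g)) = (32 + g)/(2*g))
x(M) = (334 + M)/(303 + M)
(37495 + 428502)*(-243331 + (x(2) + X(377))*(201800 + 222168)) = (37495 + 428502)*(-243331 + ((334 + 2)/(303 + 2) + (½)*(32 + 377)/377)*(201800 + 222168)) = 465997*(-243331 + (336/305 + (½)*(1/377)*409)*423968) = 465997*(-243331 + ((1/305)*336 + 409/754)*423968) = 465997*(-243331 + (336/305 + 409/754)*423968) = 465997*(-243331 + (378089/229970)*423968) = 465997*(-243331 + 80148818576/114985) = 465997*(52169403541/114985) = 24310785541895377/114985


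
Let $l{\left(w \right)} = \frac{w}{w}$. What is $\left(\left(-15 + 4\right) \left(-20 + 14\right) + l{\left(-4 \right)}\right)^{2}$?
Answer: $4489$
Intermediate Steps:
$l{\left(w \right)} = 1$
$\left(\left(-15 + 4\right) \left(-20 + 14\right) + l{\left(-4 \right)}\right)^{2} = \left(\left(-15 + 4\right) \left(-20 + 14\right) + 1\right)^{2} = \left(\left(-11\right) \left(-6\right) + 1\right)^{2} = \left(66 + 1\right)^{2} = 67^{2} = 4489$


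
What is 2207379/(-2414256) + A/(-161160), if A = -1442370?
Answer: 8684747853/1080781936 ≈ 8.0356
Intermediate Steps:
2207379/(-2414256) + A/(-161160) = 2207379/(-2414256) - 1442370/(-161160) = 2207379*(-1/2414256) - 1442370*(-1/161160) = -735793/804752 + 48079/5372 = 8684747853/1080781936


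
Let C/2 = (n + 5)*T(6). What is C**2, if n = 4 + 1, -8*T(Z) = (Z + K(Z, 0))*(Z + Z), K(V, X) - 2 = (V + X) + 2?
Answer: 230400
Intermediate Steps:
K(V, X) = 4 + V + X (K(V, X) = 2 + ((V + X) + 2) = 2 + (2 + V + X) = 4 + V + X)
T(Z) = -Z*(4 + 2*Z)/4 (T(Z) = -(Z + (4 + Z + 0))*(Z + Z)/8 = -(Z + (4 + Z))*2*Z/8 = -(4 + 2*Z)*2*Z/8 = -Z*(4 + 2*Z)/4)
n = 5
C = -480 (C = 2*((5 + 5)*(-1/2*6*(2 + 6))) = 2*(10*(-1/2*6*8)) = 2*(10*(-24)) = 2*(-240) = -480)
C**2 = (-480)**2 = 230400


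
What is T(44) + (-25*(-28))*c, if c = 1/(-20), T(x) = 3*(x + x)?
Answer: 229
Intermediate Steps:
T(x) = 6*x (T(x) = 3*(2*x) = 6*x)
c = -1/20 ≈ -0.050000
T(44) + (-25*(-28))*c = 6*44 - 25*(-28)*(-1/20) = 264 + 700*(-1/20) = 264 - 35 = 229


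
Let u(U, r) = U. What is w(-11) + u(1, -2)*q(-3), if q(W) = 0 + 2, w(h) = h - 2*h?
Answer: 13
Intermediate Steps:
w(h) = -h
q(W) = 2
w(-11) + u(1, -2)*q(-3) = -1*(-11) + 1*2 = 11 + 2 = 13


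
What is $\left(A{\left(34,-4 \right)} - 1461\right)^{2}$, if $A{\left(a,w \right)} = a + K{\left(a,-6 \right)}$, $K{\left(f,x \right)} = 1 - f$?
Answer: $2131600$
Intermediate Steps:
$A{\left(a,w \right)} = 1$ ($A{\left(a,w \right)} = a - \left(-1 + a\right) = 1$)
$\left(A{\left(34,-4 \right)} - 1461\right)^{2} = \left(1 - 1461\right)^{2} = \left(-1460\right)^{2} = 2131600$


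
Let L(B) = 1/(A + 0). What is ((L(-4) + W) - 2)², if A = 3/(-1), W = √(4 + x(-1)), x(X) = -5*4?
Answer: (7 - 12*I)²/9 ≈ -10.556 - 18.667*I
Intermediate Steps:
x(X) = -20
W = 4*I (W = √(4 - 20) = √(-16) = 4*I ≈ 4.0*I)
A = -3 (A = 3*(-1) = -3)
L(B) = -⅓ (L(B) = 1/(-3 + 0) = 1/(-3) = -⅓)
((L(-4) + W) - 2)² = ((-⅓ + 4*I) - 2)² = (-7/3 + 4*I)²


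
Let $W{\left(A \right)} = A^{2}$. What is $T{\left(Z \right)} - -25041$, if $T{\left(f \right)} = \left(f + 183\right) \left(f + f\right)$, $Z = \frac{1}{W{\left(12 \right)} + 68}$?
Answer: $\frac{562760149}{22472} \approx 25043.0$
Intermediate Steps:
$Z = \frac{1}{212}$ ($Z = \frac{1}{12^{2} + 68} = \frac{1}{144 + 68} = \frac{1}{212} \approx 0.004717$)
$T{\left(f \right)} = 2 f \left(183 + f\right)$ ($T{\left(f \right)} = \left(183 + f\right) 2 f = 2 f \left(183 + f\right)$)
$T{\left(Z \right)} - -25041 = 2 \cdot \frac{1}{212} \left(183 + \frac{1}{212}\right) - -25041 = 2 \cdot \frac{1}{212} \cdot \frac{38797}{212} + 25041 = \frac{38797}{22472} + 25041 = \frac{562760149}{22472}$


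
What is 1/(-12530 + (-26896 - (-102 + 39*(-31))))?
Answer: -1/38115 ≈ -2.6236e-5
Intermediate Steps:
1/(-12530 + (-26896 - (-102 + 39*(-31)))) = 1/(-12530 + (-26896 - (-102 - 1209))) = 1/(-12530 + (-26896 - 1*(-1311))) = 1/(-12530 + (-26896 + 1311)) = 1/(-12530 - 25585) = 1/(-38115) = -1/38115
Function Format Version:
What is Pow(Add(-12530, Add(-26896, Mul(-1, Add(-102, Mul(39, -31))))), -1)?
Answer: Rational(-1, 38115) ≈ -2.6236e-5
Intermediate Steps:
Pow(Add(-12530, Add(-26896, Mul(-1, Add(-102, Mul(39, -31))))), -1) = Pow(Add(-12530, Add(-26896, Mul(-1, Add(-102, -1209)))), -1) = Pow(Add(-12530, Add(-26896, Mul(-1, -1311))), -1) = Pow(Add(-12530, Add(-26896, 1311)), -1) = Pow(Add(-12530, -25585), -1) = Pow(-38115, -1) = Rational(-1, 38115)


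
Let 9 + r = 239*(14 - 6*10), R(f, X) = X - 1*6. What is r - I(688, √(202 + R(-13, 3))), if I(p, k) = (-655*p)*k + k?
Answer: -11003 + 450639*√199 ≈ 6.3460e+6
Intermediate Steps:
R(f, X) = -6 + X (R(f, X) = X - 6 = -6 + X)
r = -11003 (r = -9 + 239*(14 - 6*10) = -9 + 239*(14 - 60) = -9 + 239*(-46) = -9 - 10994 = -11003)
I(p, k) = k - 655*k*p (I(p, k) = -655*k*p + k = k - 655*k*p)
r - I(688, √(202 + R(-13, 3))) = -11003 - √(202 + (-6 + 3))*(1 - 655*688) = -11003 - √(202 - 3)*(1 - 450640) = -11003 - √199*(-450639) = -11003 - (-450639)*√199 = -11003 + 450639*√199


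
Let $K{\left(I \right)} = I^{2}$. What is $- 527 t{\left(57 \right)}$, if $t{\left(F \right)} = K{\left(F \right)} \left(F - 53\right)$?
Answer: $-6848892$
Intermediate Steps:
$t{\left(F \right)} = F^{2} \left(-53 + F\right)$ ($t{\left(F \right)} = F^{2} \left(F - 53\right) = F^{2} \left(-53 + F\right)$)
$- 527 t{\left(57 \right)} = - 527 \cdot 57^{2} \left(-53 + 57\right) = - 527 \cdot 3249 \cdot 4 = \left(-527\right) 12996 = -6848892$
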